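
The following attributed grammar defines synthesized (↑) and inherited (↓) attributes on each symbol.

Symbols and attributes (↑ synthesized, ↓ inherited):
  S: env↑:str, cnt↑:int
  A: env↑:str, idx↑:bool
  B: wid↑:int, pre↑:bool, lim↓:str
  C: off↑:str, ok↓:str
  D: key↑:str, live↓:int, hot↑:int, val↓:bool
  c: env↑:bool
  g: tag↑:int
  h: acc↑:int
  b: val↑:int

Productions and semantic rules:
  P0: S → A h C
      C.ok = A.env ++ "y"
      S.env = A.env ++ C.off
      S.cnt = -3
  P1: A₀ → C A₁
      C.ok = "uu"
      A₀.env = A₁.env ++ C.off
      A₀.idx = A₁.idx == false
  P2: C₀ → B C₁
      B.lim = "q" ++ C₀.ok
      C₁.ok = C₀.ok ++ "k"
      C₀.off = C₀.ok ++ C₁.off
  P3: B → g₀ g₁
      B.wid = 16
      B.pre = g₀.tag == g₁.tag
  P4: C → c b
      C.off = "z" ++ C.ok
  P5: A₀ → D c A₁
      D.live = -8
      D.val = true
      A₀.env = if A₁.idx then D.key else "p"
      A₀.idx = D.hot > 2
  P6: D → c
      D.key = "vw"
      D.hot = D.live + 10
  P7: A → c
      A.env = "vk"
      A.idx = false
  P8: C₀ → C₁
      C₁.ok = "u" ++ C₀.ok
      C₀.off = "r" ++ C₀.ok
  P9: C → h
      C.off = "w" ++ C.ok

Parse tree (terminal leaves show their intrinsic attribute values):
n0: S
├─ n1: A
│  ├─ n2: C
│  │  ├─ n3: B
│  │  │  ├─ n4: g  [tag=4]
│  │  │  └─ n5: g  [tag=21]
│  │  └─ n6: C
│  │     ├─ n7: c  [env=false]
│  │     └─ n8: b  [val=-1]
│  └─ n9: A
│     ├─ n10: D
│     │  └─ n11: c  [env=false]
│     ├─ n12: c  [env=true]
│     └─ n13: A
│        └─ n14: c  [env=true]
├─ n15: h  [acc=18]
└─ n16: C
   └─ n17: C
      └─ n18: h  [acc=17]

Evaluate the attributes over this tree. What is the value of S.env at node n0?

"puuzuukrpuuzuuky"

1. n2.ok = "uu"  ["uu"]
2. n3.lim = "quu"  ["q" ++ C₀.ok]
3. n4.tag = 4  [terminal]
4. n5.tag = 21  [terminal]
5. n3.wid = 16  [16]
6. n3.pre = false  [g₀.tag == g₁.tag]
7. n6.ok = "uuk"  [C₀.ok ++ "k"]
8. n7.env = false  [terminal]
9. n8.val = -1  [terminal]
10. n6.off = "zuuk"  ["z" ++ C.ok]
11. n2.off = "uuzuuk"  [C₀.ok ++ C₁.off]
12. n10.live = -8  [-8]
13. n10.val = true  [true]
14. n11.env = false  [terminal]
15. n10.key = "vw"  ["vw"]
16. n10.hot = 2  [D.live + 10]
17. n12.env = true  [terminal]
18. n14.env = true  [terminal]
19. n13.env = "vk"  ["vk"]
20. n13.idx = false  [false]
21. n9.env = "p"  [if A₁.idx then D.key else "p"]
22. n9.idx = false  [D.hot > 2]
23. n1.env = "puuzuuk"  [A₁.env ++ C.off]
24. n1.idx = true  [A₁.idx == false]
25. n15.acc = 18  [terminal]
26. n16.ok = "puuzuuky"  [A.env ++ "y"]
27. n17.ok = "upuuzuuky"  ["u" ++ C₀.ok]
28. n18.acc = 17  [terminal]
29. n17.off = "wupuuzuuky"  ["w" ++ C.ok]
30. n16.off = "rpuuzuuky"  ["r" ++ C₀.ok]
31. n0.env = "puuzuukrpuuzuuky"  [A.env ++ C.off]
32. n0.cnt = -3  [-3]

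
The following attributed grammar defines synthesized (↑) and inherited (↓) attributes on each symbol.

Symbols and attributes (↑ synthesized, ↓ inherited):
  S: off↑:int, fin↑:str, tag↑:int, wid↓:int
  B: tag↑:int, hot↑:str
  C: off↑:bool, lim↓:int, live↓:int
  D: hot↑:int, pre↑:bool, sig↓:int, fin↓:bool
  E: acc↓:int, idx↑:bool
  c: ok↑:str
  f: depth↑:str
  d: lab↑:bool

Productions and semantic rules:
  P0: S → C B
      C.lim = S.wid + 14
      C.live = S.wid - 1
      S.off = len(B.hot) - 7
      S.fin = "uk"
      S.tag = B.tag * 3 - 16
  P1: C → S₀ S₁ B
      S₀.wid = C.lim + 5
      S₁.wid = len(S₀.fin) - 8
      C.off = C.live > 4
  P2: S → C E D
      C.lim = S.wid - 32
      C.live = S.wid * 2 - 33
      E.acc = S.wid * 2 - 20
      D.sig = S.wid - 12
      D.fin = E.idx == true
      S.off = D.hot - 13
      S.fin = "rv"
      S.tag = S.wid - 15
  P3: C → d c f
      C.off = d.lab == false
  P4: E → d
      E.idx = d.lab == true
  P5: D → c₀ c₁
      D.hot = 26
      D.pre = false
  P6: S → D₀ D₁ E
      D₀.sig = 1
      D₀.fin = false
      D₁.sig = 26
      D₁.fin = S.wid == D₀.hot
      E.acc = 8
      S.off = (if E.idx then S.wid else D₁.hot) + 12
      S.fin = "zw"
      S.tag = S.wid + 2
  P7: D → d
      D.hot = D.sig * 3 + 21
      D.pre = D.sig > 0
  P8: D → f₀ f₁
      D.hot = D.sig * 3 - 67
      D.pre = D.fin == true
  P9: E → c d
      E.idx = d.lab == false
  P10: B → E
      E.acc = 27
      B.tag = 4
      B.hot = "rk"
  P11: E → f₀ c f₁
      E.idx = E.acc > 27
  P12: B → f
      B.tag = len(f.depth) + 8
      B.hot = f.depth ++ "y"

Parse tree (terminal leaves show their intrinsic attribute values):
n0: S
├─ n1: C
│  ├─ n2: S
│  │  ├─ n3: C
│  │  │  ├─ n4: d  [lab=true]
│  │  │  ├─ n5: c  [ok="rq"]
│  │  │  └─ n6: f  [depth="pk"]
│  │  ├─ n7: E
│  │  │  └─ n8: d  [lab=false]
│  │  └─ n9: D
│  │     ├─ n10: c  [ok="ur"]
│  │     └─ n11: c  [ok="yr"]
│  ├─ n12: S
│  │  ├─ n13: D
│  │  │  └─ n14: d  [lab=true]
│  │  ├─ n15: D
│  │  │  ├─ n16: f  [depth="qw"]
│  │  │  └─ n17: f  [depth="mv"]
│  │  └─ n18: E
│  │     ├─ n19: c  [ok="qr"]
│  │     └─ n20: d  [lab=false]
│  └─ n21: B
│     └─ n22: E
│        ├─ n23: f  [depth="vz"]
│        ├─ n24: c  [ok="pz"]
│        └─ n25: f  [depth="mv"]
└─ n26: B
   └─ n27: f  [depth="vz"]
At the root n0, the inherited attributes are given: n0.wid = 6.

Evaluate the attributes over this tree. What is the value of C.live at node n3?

17

1. n0.wid = 6  [given at root]
2. n1.lim = 20  [S.wid + 14]
3. n1.live = 5  [S.wid - 1]
4. n2.wid = 25  [C.lim + 5]
5. n3.lim = -7  [S.wid - 32]
6. n3.live = 17  [S.wid * 2 - 33]
7. n4.lab = true  [terminal]
8. n5.ok = "rq"  [terminal]
9. n6.depth = "pk"  [terminal]
10. n3.off = false  [d.lab == false]
11. n7.acc = 30  [S.wid * 2 - 20]
12. n8.lab = false  [terminal]
13. n7.idx = false  [d.lab == true]
14. n9.sig = 13  [S.wid - 12]
15. n9.fin = false  [E.idx == true]
16. n10.ok = "ur"  [terminal]
17. n11.ok = "yr"  [terminal]
18. n9.hot = 26  [26]
19. n9.pre = false  [false]
20. n2.off = 13  [D.hot - 13]
21. n2.fin = "rv"  ["rv"]
22. n2.tag = 10  [S.wid - 15]
23. n12.wid = -6  [len(S₀.fin) - 8]
24. n13.sig = 1  [1]
25. n13.fin = false  [false]
26. n14.lab = true  [terminal]
27. n13.hot = 24  [D.sig * 3 + 21]
28. n13.pre = true  [D.sig > 0]
29. n15.sig = 26  [26]
30. n15.fin = false  [S.wid == D₀.hot]
31. n16.depth = "qw"  [terminal]
32. n17.depth = "mv"  [terminal]
33. n15.hot = 11  [D.sig * 3 - 67]
34. n15.pre = false  [D.fin == true]
35. n18.acc = 8  [8]
36. n19.ok = "qr"  [terminal]
37. n20.lab = false  [terminal]
38. n18.idx = true  [d.lab == false]
39. n12.off = 6  [(if E.idx then S.wid else D₁.hot) + 12]
40. n12.fin = "zw"  ["zw"]
41. n12.tag = -4  [S.wid + 2]
42. n22.acc = 27  [27]
43. n23.depth = "vz"  [terminal]
44. n24.ok = "pz"  [terminal]
45. n25.depth = "mv"  [terminal]
46. n22.idx = false  [E.acc > 27]
47. n21.tag = 4  [4]
48. n21.hot = "rk"  ["rk"]
49. n1.off = true  [C.live > 4]
50. n27.depth = "vz"  [terminal]
51. n26.tag = 10  [len(f.depth) + 8]
52. n26.hot = "vzy"  [f.depth ++ "y"]
53. n0.off = -4  [len(B.hot) - 7]
54. n0.fin = "uk"  ["uk"]
55. n0.tag = 14  [B.tag * 3 - 16]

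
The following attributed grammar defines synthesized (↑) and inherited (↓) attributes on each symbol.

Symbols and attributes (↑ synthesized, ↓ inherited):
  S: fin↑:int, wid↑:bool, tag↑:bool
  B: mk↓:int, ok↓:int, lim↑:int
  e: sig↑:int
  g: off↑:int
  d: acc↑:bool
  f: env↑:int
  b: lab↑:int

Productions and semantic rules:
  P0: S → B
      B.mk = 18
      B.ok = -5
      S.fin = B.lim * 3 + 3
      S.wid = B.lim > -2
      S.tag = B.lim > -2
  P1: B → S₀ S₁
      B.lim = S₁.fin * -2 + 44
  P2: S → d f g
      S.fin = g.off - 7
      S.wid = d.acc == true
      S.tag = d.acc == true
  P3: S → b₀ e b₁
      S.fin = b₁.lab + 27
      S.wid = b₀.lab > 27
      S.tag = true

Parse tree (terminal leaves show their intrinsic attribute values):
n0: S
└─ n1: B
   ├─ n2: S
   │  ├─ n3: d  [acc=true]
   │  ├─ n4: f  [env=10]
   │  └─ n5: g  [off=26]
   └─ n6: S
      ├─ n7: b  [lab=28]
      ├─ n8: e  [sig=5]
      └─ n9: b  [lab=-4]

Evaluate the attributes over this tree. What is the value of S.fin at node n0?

-3

1. n1.mk = 18  [18]
2. n1.ok = -5  [-5]
3. n3.acc = true  [terminal]
4. n4.env = 10  [terminal]
5. n5.off = 26  [terminal]
6. n2.fin = 19  [g.off - 7]
7. n2.wid = true  [d.acc == true]
8. n2.tag = true  [d.acc == true]
9. n7.lab = 28  [terminal]
10. n8.sig = 5  [terminal]
11. n9.lab = -4  [terminal]
12. n6.fin = 23  [b₁.lab + 27]
13. n6.wid = true  [b₀.lab > 27]
14. n6.tag = true  [true]
15. n1.lim = -2  [S₁.fin * -2 + 44]
16. n0.fin = -3  [B.lim * 3 + 3]
17. n0.wid = false  [B.lim > -2]
18. n0.tag = false  [B.lim > -2]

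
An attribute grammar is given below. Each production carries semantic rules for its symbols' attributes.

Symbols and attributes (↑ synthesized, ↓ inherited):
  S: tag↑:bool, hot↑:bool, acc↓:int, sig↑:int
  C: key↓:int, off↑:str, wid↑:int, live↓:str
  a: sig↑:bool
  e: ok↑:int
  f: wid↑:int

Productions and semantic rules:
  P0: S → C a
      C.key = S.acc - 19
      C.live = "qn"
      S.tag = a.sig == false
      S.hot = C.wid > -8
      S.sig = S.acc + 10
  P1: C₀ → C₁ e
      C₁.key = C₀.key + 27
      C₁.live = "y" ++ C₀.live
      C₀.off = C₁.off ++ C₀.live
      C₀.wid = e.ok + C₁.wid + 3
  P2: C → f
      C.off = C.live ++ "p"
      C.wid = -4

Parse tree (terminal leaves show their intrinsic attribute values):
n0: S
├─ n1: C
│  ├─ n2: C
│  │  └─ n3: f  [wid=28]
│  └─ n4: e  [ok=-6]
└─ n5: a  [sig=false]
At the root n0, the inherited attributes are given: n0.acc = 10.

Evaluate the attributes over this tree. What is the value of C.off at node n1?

1. n0.acc = 10  [given at root]
2. n1.key = -9  [S.acc - 19]
3. n1.live = "qn"  ["qn"]
4. n2.key = 18  [C₀.key + 27]
5. n2.live = "yqn"  ["y" ++ C₀.live]
6. n3.wid = 28  [terminal]
7. n2.off = "yqnp"  [C.live ++ "p"]
8. n2.wid = -4  [-4]
9. n4.ok = -6  [terminal]
10. n1.off = "yqnpqn"  [C₁.off ++ C₀.live]
11. n1.wid = -7  [e.ok + C₁.wid + 3]
12. n5.sig = false  [terminal]
13. n0.tag = true  [a.sig == false]
14. n0.hot = true  [C.wid > -8]
15. n0.sig = 20  [S.acc + 10]

"yqnpqn"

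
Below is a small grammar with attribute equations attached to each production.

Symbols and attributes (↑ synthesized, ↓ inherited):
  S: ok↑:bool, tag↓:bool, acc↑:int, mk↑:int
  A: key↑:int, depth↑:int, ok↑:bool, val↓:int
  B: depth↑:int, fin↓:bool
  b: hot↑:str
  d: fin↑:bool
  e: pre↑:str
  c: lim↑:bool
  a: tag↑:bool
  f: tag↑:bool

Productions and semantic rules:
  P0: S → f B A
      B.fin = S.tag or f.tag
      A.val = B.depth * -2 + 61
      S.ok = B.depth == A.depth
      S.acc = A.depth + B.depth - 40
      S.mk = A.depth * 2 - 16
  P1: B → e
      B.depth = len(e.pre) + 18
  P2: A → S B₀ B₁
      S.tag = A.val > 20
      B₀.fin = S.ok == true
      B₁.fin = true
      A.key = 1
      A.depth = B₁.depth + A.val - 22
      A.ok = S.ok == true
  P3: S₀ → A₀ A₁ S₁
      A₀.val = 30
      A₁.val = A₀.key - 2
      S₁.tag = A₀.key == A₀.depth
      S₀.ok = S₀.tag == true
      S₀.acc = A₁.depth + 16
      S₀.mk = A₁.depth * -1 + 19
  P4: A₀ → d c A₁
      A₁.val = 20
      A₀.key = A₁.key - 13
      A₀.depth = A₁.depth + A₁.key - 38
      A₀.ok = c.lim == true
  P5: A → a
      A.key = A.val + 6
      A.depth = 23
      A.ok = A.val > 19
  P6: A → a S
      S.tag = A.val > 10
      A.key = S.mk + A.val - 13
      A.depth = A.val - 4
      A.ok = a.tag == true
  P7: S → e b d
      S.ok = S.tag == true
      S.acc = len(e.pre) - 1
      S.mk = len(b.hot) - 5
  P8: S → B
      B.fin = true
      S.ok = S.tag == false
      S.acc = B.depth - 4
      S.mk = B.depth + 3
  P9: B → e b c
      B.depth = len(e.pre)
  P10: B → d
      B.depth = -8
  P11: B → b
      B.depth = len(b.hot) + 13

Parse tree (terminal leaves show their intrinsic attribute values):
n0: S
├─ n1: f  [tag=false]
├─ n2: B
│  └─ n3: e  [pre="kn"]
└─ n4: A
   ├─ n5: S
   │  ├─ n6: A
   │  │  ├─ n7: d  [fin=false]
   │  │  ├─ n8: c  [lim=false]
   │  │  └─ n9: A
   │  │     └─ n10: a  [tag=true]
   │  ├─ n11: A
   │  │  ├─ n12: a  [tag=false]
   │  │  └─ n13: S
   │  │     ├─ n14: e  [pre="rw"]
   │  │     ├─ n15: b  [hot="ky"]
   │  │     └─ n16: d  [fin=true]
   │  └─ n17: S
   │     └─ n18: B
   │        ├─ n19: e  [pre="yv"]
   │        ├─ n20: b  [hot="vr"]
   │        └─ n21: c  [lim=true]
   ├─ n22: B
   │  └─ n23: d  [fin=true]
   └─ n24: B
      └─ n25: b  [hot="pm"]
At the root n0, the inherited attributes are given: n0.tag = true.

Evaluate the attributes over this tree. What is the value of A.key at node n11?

1. n0.tag = true  [given at root]
2. n1.tag = false  [terminal]
3. n2.fin = true  [S.tag or f.tag]
4. n3.pre = "kn"  [terminal]
5. n2.depth = 20  [len(e.pre) + 18]
6. n4.val = 21  [B.depth * -2 + 61]
7. n5.tag = true  [A.val > 20]
8. n6.val = 30  [30]
9. n7.fin = false  [terminal]
10. n8.lim = false  [terminal]
11. n9.val = 20  [20]
12. n10.tag = true  [terminal]
13. n9.key = 26  [A.val + 6]
14. n9.depth = 23  [23]
15. n9.ok = true  [A.val > 19]
16. n6.key = 13  [A₁.key - 13]
17. n6.depth = 11  [A₁.depth + A₁.key - 38]
18. n6.ok = false  [c.lim == true]
19. n11.val = 11  [A₀.key - 2]
20. n12.tag = false  [terminal]
21. n13.tag = true  [A.val > 10]
22. n14.pre = "rw"  [terminal]
23. n15.hot = "ky"  [terminal]
24. n16.fin = true  [terminal]
25. n13.ok = true  [S.tag == true]
26. n13.acc = 1  [len(e.pre) - 1]
27. n13.mk = -3  [len(b.hot) - 5]
28. n11.key = -5  [S.mk + A.val - 13]
29. n11.depth = 7  [A.val - 4]
30. n11.ok = false  [a.tag == true]
31. n17.tag = false  [A₀.key == A₀.depth]
32. n18.fin = true  [true]
33. n19.pre = "yv"  [terminal]
34. n20.hot = "vr"  [terminal]
35. n21.lim = true  [terminal]
36. n18.depth = 2  [len(e.pre)]
37. n17.ok = true  [S.tag == false]
38. n17.acc = -2  [B.depth - 4]
39. n17.mk = 5  [B.depth + 3]
40. n5.ok = true  [S₀.tag == true]
41. n5.acc = 23  [A₁.depth + 16]
42. n5.mk = 12  [A₁.depth * -1 + 19]
43. n22.fin = true  [S.ok == true]
44. n23.fin = true  [terminal]
45. n22.depth = -8  [-8]
46. n24.fin = true  [true]
47. n25.hot = "pm"  [terminal]
48. n24.depth = 15  [len(b.hot) + 13]
49. n4.key = 1  [1]
50. n4.depth = 14  [B₁.depth + A.val - 22]
51. n4.ok = true  [S.ok == true]
52. n0.ok = false  [B.depth == A.depth]
53. n0.acc = -6  [A.depth + B.depth - 40]
54. n0.mk = 12  [A.depth * 2 - 16]

-5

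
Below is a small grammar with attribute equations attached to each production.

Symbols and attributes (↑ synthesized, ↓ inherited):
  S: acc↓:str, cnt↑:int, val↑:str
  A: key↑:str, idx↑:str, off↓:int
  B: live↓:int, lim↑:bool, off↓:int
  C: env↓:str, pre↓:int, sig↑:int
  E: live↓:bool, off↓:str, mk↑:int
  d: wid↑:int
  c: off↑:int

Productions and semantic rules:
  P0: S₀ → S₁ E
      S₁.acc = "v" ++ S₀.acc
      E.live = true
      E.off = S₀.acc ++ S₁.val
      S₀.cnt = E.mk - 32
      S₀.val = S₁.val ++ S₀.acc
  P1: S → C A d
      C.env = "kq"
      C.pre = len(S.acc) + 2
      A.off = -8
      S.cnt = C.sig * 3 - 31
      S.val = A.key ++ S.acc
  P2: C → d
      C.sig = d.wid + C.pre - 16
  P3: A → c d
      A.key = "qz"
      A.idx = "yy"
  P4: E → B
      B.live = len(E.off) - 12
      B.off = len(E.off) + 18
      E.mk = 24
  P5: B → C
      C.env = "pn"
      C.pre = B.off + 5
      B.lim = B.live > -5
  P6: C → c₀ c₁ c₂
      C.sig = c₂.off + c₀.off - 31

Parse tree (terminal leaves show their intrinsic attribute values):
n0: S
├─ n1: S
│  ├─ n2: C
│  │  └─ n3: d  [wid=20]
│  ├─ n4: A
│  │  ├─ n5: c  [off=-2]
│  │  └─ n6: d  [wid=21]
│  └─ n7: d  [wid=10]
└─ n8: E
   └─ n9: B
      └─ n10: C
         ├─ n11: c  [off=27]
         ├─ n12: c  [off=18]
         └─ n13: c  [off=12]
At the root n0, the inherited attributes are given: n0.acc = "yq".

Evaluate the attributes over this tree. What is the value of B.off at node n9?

1. n0.acc = "yq"  [given at root]
2. n1.acc = "vyq"  ["v" ++ S₀.acc]
3. n2.env = "kq"  ["kq"]
4. n2.pre = 5  [len(S.acc) + 2]
5. n3.wid = 20  [terminal]
6. n2.sig = 9  [d.wid + C.pre - 16]
7. n4.off = -8  [-8]
8. n5.off = -2  [terminal]
9. n6.wid = 21  [terminal]
10. n4.key = "qz"  ["qz"]
11. n4.idx = "yy"  ["yy"]
12. n7.wid = 10  [terminal]
13. n1.cnt = -4  [C.sig * 3 - 31]
14. n1.val = "qzvyq"  [A.key ++ S.acc]
15. n8.live = true  [true]
16. n8.off = "yqqzvyq"  [S₀.acc ++ S₁.val]
17. n9.live = -5  [len(E.off) - 12]
18. n9.off = 25  [len(E.off) + 18]
19. n10.env = "pn"  ["pn"]
20. n10.pre = 30  [B.off + 5]
21. n11.off = 27  [terminal]
22. n12.off = 18  [terminal]
23. n13.off = 12  [terminal]
24. n10.sig = 8  [c₂.off + c₀.off - 31]
25. n9.lim = false  [B.live > -5]
26. n8.mk = 24  [24]
27. n0.cnt = -8  [E.mk - 32]
28. n0.val = "qzvyqyq"  [S₁.val ++ S₀.acc]

25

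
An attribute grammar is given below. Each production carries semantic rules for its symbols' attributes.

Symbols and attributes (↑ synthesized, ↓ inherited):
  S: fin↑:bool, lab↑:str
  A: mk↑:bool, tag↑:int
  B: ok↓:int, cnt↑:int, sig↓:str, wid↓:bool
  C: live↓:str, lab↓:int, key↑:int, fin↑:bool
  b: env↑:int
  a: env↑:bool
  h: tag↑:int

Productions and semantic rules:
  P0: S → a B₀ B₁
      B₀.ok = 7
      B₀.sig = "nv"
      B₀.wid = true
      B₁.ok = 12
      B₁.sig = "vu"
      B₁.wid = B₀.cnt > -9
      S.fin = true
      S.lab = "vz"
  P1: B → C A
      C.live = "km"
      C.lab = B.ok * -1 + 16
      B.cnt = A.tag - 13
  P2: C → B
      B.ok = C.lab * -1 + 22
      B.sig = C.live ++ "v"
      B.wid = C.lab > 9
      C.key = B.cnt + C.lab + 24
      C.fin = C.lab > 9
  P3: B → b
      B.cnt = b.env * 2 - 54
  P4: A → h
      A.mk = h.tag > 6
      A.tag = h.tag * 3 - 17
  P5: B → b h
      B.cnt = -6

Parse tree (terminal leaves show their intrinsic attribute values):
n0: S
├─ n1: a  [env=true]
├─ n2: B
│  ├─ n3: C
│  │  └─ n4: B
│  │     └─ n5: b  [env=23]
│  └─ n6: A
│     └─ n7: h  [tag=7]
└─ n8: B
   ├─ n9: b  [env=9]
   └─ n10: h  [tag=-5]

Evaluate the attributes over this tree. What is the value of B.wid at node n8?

false

1. n1.env = true  [terminal]
2. n2.ok = 7  [7]
3. n2.sig = "nv"  ["nv"]
4. n2.wid = true  [true]
5. n3.live = "km"  ["km"]
6. n3.lab = 9  [B.ok * -1 + 16]
7. n4.ok = 13  [C.lab * -1 + 22]
8. n4.sig = "kmv"  [C.live ++ "v"]
9. n4.wid = false  [C.lab > 9]
10. n5.env = 23  [terminal]
11. n4.cnt = -8  [b.env * 2 - 54]
12. n3.key = 25  [B.cnt + C.lab + 24]
13. n3.fin = false  [C.lab > 9]
14. n7.tag = 7  [terminal]
15. n6.mk = true  [h.tag > 6]
16. n6.tag = 4  [h.tag * 3 - 17]
17. n2.cnt = -9  [A.tag - 13]
18. n8.ok = 12  [12]
19. n8.sig = "vu"  ["vu"]
20. n8.wid = false  [B₀.cnt > -9]
21. n9.env = 9  [terminal]
22. n10.tag = -5  [terminal]
23. n8.cnt = -6  [-6]
24. n0.fin = true  [true]
25. n0.lab = "vz"  ["vz"]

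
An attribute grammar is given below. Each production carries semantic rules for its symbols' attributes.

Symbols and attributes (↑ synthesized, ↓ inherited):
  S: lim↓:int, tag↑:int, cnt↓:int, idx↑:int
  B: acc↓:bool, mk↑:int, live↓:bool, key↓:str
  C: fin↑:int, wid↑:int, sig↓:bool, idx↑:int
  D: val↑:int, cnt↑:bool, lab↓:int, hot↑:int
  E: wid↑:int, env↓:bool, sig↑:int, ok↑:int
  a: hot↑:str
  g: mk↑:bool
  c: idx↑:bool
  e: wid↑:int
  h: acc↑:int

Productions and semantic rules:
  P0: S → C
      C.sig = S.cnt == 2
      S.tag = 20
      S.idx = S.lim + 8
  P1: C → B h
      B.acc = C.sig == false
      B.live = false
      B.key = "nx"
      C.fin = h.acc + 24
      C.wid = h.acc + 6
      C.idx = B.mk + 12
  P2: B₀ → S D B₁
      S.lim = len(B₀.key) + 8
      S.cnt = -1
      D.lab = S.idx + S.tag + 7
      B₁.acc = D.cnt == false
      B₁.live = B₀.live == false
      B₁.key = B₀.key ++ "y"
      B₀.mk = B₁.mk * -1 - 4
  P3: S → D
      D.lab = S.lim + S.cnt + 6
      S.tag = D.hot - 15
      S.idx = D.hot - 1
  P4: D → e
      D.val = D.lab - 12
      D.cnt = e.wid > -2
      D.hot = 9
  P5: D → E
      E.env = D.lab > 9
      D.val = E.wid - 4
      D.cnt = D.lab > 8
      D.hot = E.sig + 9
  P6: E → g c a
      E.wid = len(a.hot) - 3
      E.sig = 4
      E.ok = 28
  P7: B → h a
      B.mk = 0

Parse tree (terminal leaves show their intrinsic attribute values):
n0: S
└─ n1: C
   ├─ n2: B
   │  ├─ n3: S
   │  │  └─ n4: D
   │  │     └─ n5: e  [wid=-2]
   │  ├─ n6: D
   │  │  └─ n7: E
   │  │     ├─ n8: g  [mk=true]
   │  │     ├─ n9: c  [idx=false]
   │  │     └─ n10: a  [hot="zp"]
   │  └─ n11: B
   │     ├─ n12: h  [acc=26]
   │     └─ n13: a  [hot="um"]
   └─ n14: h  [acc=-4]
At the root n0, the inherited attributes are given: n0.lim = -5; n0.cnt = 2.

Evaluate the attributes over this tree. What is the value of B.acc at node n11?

false

1. n0.lim = -5  [given at root]
2. n0.cnt = 2  [given at root]
3. n1.sig = true  [S.cnt == 2]
4. n2.acc = false  [C.sig == false]
5. n2.live = false  [false]
6. n2.key = "nx"  ["nx"]
7. n3.lim = 10  [len(B₀.key) + 8]
8. n3.cnt = -1  [-1]
9. n4.lab = 15  [S.lim + S.cnt + 6]
10. n5.wid = -2  [terminal]
11. n4.val = 3  [D.lab - 12]
12. n4.cnt = false  [e.wid > -2]
13. n4.hot = 9  [9]
14. n3.tag = -6  [D.hot - 15]
15. n3.idx = 8  [D.hot - 1]
16. n6.lab = 9  [S.idx + S.tag + 7]
17. n7.env = false  [D.lab > 9]
18. n8.mk = true  [terminal]
19. n9.idx = false  [terminal]
20. n10.hot = "zp"  [terminal]
21. n7.wid = -1  [len(a.hot) - 3]
22. n7.sig = 4  [4]
23. n7.ok = 28  [28]
24. n6.val = -5  [E.wid - 4]
25. n6.cnt = true  [D.lab > 8]
26. n6.hot = 13  [E.sig + 9]
27. n11.acc = false  [D.cnt == false]
28. n11.live = true  [B₀.live == false]
29. n11.key = "nxy"  [B₀.key ++ "y"]
30. n12.acc = 26  [terminal]
31. n13.hot = "um"  [terminal]
32. n11.mk = 0  [0]
33. n2.mk = -4  [B₁.mk * -1 - 4]
34. n14.acc = -4  [terminal]
35. n1.fin = 20  [h.acc + 24]
36. n1.wid = 2  [h.acc + 6]
37. n1.idx = 8  [B.mk + 12]
38. n0.tag = 20  [20]
39. n0.idx = 3  [S.lim + 8]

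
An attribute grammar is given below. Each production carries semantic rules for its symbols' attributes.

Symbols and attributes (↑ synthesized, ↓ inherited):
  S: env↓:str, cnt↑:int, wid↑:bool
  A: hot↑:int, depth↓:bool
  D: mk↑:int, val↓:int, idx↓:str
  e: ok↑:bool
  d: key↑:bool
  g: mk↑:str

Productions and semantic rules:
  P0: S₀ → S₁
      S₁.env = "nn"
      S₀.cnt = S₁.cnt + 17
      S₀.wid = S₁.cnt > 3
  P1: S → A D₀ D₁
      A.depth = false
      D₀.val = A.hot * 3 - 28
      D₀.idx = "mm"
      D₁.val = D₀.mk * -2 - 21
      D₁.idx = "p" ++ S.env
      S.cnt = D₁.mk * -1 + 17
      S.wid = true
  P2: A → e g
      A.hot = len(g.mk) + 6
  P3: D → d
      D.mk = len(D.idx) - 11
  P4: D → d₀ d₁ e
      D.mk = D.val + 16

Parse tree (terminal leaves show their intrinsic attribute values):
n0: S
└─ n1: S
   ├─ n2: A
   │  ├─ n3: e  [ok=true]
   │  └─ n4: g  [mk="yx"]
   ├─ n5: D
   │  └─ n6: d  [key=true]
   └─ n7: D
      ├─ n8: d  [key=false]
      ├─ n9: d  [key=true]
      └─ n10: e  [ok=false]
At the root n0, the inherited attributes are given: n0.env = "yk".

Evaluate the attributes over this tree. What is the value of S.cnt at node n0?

21

1. n0.env = "yk"  [given at root]
2. n1.env = "nn"  ["nn"]
3. n2.depth = false  [false]
4. n3.ok = true  [terminal]
5. n4.mk = "yx"  [terminal]
6. n2.hot = 8  [len(g.mk) + 6]
7. n5.val = -4  [A.hot * 3 - 28]
8. n5.idx = "mm"  ["mm"]
9. n6.key = true  [terminal]
10. n5.mk = -9  [len(D.idx) - 11]
11. n7.val = -3  [D₀.mk * -2 - 21]
12. n7.idx = "pnn"  ["p" ++ S.env]
13. n8.key = false  [terminal]
14. n9.key = true  [terminal]
15. n10.ok = false  [terminal]
16. n7.mk = 13  [D.val + 16]
17. n1.cnt = 4  [D₁.mk * -1 + 17]
18. n1.wid = true  [true]
19. n0.cnt = 21  [S₁.cnt + 17]
20. n0.wid = true  [S₁.cnt > 3]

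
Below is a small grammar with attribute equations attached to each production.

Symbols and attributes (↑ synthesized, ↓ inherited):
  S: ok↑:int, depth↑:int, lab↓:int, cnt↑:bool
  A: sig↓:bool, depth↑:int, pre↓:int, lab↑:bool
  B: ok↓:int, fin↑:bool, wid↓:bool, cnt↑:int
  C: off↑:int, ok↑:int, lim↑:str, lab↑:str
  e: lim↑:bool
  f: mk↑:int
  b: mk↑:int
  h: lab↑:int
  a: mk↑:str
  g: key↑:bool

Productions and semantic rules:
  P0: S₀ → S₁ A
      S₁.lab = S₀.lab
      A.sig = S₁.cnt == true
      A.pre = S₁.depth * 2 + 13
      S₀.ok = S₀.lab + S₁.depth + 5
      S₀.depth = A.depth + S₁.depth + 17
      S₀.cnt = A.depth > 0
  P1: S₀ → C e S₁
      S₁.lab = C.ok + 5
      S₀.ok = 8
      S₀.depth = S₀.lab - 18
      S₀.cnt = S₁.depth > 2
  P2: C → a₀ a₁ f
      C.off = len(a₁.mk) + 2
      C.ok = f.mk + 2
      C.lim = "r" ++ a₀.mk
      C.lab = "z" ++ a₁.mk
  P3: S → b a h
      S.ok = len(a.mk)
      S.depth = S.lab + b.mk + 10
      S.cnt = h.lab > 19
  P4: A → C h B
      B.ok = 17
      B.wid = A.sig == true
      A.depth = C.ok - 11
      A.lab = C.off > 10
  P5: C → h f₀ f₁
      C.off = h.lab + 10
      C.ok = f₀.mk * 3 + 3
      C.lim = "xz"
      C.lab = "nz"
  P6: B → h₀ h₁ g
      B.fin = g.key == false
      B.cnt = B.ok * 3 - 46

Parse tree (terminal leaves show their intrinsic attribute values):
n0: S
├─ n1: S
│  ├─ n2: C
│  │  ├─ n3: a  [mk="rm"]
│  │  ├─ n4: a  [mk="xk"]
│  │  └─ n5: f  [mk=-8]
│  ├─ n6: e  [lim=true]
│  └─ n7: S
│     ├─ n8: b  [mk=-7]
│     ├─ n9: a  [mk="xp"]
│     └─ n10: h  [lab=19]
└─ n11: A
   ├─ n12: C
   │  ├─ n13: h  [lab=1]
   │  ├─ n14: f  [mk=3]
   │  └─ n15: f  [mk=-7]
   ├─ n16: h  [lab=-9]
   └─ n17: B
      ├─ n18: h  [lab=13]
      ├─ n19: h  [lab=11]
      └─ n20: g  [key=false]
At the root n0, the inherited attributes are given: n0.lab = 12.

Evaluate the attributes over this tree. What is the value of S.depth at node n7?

2

1. n0.lab = 12  [given at root]
2. n1.lab = 12  [S₀.lab]
3. n3.mk = "rm"  [terminal]
4. n4.mk = "xk"  [terminal]
5. n5.mk = -8  [terminal]
6. n2.off = 4  [len(a₁.mk) + 2]
7. n2.ok = -6  [f.mk + 2]
8. n2.lim = "rrm"  ["r" ++ a₀.mk]
9. n2.lab = "zxk"  ["z" ++ a₁.mk]
10. n6.lim = true  [terminal]
11. n7.lab = -1  [C.ok + 5]
12. n8.mk = -7  [terminal]
13. n9.mk = "xp"  [terminal]
14. n10.lab = 19  [terminal]
15. n7.ok = 2  [len(a.mk)]
16. n7.depth = 2  [S.lab + b.mk + 10]
17. n7.cnt = false  [h.lab > 19]
18. n1.ok = 8  [8]
19. n1.depth = -6  [S₀.lab - 18]
20. n1.cnt = false  [S₁.depth > 2]
21. n11.sig = false  [S₁.cnt == true]
22. n11.pre = 1  [S₁.depth * 2 + 13]
23. n13.lab = 1  [terminal]
24. n14.mk = 3  [terminal]
25. n15.mk = -7  [terminal]
26. n12.off = 11  [h.lab + 10]
27. n12.ok = 12  [f₀.mk * 3 + 3]
28. n12.lim = "xz"  ["xz"]
29. n12.lab = "nz"  ["nz"]
30. n16.lab = -9  [terminal]
31. n17.ok = 17  [17]
32. n17.wid = false  [A.sig == true]
33. n18.lab = 13  [terminal]
34. n19.lab = 11  [terminal]
35. n20.key = false  [terminal]
36. n17.fin = true  [g.key == false]
37. n17.cnt = 5  [B.ok * 3 - 46]
38. n11.depth = 1  [C.ok - 11]
39. n11.lab = true  [C.off > 10]
40. n0.ok = 11  [S₀.lab + S₁.depth + 5]
41. n0.depth = 12  [A.depth + S₁.depth + 17]
42. n0.cnt = true  [A.depth > 0]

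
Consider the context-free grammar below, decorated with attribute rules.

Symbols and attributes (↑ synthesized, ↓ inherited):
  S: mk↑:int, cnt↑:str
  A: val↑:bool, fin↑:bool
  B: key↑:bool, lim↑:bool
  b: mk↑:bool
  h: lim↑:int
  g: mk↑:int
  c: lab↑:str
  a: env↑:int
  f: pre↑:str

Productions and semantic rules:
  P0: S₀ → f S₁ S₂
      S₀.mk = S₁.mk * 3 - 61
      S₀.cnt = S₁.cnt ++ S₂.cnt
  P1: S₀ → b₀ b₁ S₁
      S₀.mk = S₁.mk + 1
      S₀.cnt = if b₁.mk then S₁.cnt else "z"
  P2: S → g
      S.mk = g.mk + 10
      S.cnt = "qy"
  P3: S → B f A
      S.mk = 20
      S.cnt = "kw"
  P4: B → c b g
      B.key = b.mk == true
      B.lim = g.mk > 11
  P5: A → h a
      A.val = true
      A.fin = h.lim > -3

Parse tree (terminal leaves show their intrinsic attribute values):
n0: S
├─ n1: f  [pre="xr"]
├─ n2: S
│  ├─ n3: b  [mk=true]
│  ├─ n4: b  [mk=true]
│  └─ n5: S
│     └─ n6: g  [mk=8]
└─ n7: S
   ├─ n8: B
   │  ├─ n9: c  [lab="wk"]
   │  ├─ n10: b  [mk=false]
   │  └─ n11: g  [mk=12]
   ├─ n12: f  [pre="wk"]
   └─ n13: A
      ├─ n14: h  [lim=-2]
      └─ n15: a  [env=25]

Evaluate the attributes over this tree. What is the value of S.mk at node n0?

-4

1. n1.pre = "xr"  [terminal]
2. n3.mk = true  [terminal]
3. n4.mk = true  [terminal]
4. n6.mk = 8  [terminal]
5. n5.mk = 18  [g.mk + 10]
6. n5.cnt = "qy"  ["qy"]
7. n2.mk = 19  [S₁.mk + 1]
8. n2.cnt = "qy"  [if b₁.mk then S₁.cnt else "z"]
9. n9.lab = "wk"  [terminal]
10. n10.mk = false  [terminal]
11. n11.mk = 12  [terminal]
12. n8.key = false  [b.mk == true]
13. n8.lim = true  [g.mk > 11]
14. n12.pre = "wk"  [terminal]
15. n14.lim = -2  [terminal]
16. n15.env = 25  [terminal]
17. n13.val = true  [true]
18. n13.fin = true  [h.lim > -3]
19. n7.mk = 20  [20]
20. n7.cnt = "kw"  ["kw"]
21. n0.mk = -4  [S₁.mk * 3 - 61]
22. n0.cnt = "qykw"  [S₁.cnt ++ S₂.cnt]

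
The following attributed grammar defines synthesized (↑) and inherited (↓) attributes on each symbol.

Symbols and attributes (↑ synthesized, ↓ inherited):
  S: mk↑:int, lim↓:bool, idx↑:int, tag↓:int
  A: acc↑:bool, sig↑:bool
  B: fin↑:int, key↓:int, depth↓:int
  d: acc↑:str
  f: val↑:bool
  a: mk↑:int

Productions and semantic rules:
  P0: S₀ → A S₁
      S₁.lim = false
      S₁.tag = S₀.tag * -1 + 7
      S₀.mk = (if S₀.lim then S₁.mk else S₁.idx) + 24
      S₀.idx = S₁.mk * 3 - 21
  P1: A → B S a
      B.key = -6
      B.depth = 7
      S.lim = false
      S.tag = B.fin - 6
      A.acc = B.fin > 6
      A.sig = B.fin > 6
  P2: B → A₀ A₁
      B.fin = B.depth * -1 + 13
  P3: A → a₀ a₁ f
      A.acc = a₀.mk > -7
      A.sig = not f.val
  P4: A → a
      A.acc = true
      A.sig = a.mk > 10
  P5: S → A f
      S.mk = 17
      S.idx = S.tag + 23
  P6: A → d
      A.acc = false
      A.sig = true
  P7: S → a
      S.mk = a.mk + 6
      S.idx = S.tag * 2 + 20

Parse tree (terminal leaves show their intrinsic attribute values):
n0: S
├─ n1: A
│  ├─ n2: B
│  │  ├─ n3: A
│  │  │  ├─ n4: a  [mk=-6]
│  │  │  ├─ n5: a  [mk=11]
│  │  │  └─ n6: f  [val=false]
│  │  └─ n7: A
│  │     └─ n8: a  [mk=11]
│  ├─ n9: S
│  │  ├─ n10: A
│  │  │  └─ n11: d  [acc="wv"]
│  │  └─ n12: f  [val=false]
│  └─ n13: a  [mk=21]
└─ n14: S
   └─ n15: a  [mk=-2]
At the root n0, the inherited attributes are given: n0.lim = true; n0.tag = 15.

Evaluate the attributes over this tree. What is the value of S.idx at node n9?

23

1. n0.lim = true  [given at root]
2. n0.tag = 15  [given at root]
3. n2.key = -6  [-6]
4. n2.depth = 7  [7]
5. n4.mk = -6  [terminal]
6. n5.mk = 11  [terminal]
7. n6.val = false  [terminal]
8. n3.acc = true  [a₀.mk > -7]
9. n3.sig = true  [not f.val]
10. n8.mk = 11  [terminal]
11. n7.acc = true  [true]
12. n7.sig = true  [a.mk > 10]
13. n2.fin = 6  [B.depth * -1 + 13]
14. n9.lim = false  [false]
15. n9.tag = 0  [B.fin - 6]
16. n11.acc = "wv"  [terminal]
17. n10.acc = false  [false]
18. n10.sig = true  [true]
19. n12.val = false  [terminal]
20. n9.mk = 17  [17]
21. n9.idx = 23  [S.tag + 23]
22. n13.mk = 21  [terminal]
23. n1.acc = false  [B.fin > 6]
24. n1.sig = false  [B.fin > 6]
25. n14.lim = false  [false]
26. n14.tag = -8  [S₀.tag * -1 + 7]
27. n15.mk = -2  [terminal]
28. n14.mk = 4  [a.mk + 6]
29. n14.idx = 4  [S.tag * 2 + 20]
30. n0.mk = 28  [(if S₀.lim then S₁.mk else S₁.idx) + 24]
31. n0.idx = -9  [S₁.mk * 3 - 21]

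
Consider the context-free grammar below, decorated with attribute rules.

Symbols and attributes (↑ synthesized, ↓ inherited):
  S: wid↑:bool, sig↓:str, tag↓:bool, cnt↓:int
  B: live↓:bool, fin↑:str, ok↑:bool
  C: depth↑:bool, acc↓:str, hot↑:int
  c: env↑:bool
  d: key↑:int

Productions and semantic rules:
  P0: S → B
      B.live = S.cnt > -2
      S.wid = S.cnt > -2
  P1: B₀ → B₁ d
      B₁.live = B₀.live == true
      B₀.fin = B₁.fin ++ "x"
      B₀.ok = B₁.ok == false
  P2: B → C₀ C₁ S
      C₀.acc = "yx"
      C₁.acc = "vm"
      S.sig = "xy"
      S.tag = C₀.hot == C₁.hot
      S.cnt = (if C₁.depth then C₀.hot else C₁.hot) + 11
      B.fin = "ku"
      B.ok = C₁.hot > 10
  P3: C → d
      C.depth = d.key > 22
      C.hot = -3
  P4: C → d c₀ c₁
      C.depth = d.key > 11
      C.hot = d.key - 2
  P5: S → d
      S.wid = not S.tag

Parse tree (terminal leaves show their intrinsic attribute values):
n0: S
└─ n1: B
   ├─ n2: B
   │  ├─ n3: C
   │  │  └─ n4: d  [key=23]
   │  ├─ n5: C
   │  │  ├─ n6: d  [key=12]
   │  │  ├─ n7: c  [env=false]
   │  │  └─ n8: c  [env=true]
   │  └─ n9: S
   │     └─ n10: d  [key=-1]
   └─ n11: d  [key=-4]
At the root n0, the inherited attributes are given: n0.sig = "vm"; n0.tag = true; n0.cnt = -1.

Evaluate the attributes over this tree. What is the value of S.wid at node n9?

1. n0.sig = "vm"  [given at root]
2. n0.tag = true  [given at root]
3. n0.cnt = -1  [given at root]
4. n1.live = true  [S.cnt > -2]
5. n2.live = true  [B₀.live == true]
6. n3.acc = "yx"  ["yx"]
7. n4.key = 23  [terminal]
8. n3.depth = true  [d.key > 22]
9. n3.hot = -3  [-3]
10. n5.acc = "vm"  ["vm"]
11. n6.key = 12  [terminal]
12. n7.env = false  [terminal]
13. n8.env = true  [terminal]
14. n5.depth = true  [d.key > 11]
15. n5.hot = 10  [d.key - 2]
16. n9.sig = "xy"  ["xy"]
17. n9.tag = false  [C₀.hot == C₁.hot]
18. n9.cnt = 8  [(if C₁.depth then C₀.hot else C₁.hot) + 11]
19. n10.key = -1  [terminal]
20. n9.wid = true  [not S.tag]
21. n2.fin = "ku"  ["ku"]
22. n2.ok = false  [C₁.hot > 10]
23. n11.key = -4  [terminal]
24. n1.fin = "kux"  [B₁.fin ++ "x"]
25. n1.ok = true  [B₁.ok == false]
26. n0.wid = true  [S.cnt > -2]

true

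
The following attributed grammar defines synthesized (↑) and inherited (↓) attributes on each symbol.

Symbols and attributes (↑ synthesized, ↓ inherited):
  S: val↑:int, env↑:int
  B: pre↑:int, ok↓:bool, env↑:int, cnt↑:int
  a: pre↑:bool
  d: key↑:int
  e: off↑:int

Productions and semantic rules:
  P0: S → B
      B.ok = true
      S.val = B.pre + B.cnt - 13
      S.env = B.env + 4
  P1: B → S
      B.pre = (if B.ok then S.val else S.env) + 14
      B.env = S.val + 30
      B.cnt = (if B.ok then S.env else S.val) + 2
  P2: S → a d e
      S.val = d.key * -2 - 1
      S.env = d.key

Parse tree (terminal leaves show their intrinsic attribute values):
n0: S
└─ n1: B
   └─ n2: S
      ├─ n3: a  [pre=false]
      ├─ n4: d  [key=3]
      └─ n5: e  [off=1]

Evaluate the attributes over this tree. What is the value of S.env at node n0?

27

1. n1.ok = true  [true]
2. n3.pre = false  [terminal]
3. n4.key = 3  [terminal]
4. n5.off = 1  [terminal]
5. n2.val = -7  [d.key * -2 - 1]
6. n2.env = 3  [d.key]
7. n1.pre = 7  [(if B.ok then S.val else S.env) + 14]
8. n1.env = 23  [S.val + 30]
9. n1.cnt = 5  [(if B.ok then S.env else S.val) + 2]
10. n0.val = -1  [B.pre + B.cnt - 13]
11. n0.env = 27  [B.env + 4]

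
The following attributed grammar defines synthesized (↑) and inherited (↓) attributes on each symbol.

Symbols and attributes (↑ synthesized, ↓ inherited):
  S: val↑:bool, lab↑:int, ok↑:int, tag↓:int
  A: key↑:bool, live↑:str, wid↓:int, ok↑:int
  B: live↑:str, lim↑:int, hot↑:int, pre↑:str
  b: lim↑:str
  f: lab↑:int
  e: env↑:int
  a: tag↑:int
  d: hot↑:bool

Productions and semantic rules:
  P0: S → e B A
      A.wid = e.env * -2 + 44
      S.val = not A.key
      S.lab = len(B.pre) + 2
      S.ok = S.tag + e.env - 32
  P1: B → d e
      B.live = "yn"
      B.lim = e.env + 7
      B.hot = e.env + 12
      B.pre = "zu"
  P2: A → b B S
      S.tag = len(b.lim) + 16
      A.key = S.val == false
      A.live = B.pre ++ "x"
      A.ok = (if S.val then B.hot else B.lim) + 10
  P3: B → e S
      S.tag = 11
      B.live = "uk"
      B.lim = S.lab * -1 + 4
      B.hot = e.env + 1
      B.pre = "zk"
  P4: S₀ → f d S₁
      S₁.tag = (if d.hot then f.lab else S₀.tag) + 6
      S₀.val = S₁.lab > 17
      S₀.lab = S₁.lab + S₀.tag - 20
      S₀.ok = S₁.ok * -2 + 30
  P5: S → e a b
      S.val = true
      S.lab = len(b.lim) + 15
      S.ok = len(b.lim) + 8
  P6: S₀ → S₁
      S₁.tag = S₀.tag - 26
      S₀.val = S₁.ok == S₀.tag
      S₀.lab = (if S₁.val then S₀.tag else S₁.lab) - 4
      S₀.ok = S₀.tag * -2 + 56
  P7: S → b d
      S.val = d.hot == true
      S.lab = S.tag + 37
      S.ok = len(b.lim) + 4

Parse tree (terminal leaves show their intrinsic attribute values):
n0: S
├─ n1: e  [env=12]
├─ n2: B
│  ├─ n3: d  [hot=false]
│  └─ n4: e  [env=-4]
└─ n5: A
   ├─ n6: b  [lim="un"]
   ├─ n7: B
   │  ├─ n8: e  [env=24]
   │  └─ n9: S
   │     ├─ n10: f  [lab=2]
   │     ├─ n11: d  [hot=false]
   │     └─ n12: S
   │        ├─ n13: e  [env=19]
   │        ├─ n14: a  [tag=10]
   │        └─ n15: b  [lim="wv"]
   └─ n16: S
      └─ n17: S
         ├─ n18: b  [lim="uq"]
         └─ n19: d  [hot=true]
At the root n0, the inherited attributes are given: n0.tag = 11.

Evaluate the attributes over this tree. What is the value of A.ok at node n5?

1. n0.tag = 11  [given at root]
2. n1.env = 12  [terminal]
3. n3.hot = false  [terminal]
4. n4.env = -4  [terminal]
5. n2.live = "yn"  ["yn"]
6. n2.lim = 3  [e.env + 7]
7. n2.hot = 8  [e.env + 12]
8. n2.pre = "zu"  ["zu"]
9. n5.wid = 20  [e.env * -2 + 44]
10. n6.lim = "un"  [terminal]
11. n8.env = 24  [terminal]
12. n9.tag = 11  [11]
13. n10.lab = 2  [terminal]
14. n11.hot = false  [terminal]
15. n12.tag = 17  [(if d.hot then f.lab else S₀.tag) + 6]
16. n13.env = 19  [terminal]
17. n14.tag = 10  [terminal]
18. n15.lim = "wv"  [terminal]
19. n12.val = true  [true]
20. n12.lab = 17  [len(b.lim) + 15]
21. n12.ok = 10  [len(b.lim) + 8]
22. n9.val = false  [S₁.lab > 17]
23. n9.lab = 8  [S₁.lab + S₀.tag - 20]
24. n9.ok = 10  [S₁.ok * -2 + 30]
25. n7.live = "uk"  ["uk"]
26. n7.lim = -4  [S.lab * -1 + 4]
27. n7.hot = 25  [e.env + 1]
28. n7.pre = "zk"  ["zk"]
29. n16.tag = 18  [len(b.lim) + 16]
30. n17.tag = -8  [S₀.tag - 26]
31. n18.lim = "uq"  [terminal]
32. n19.hot = true  [terminal]
33. n17.val = true  [d.hot == true]
34. n17.lab = 29  [S.tag + 37]
35. n17.ok = 6  [len(b.lim) + 4]
36. n16.val = false  [S₁.ok == S₀.tag]
37. n16.lab = 14  [(if S₁.val then S₀.tag else S₁.lab) - 4]
38. n16.ok = 20  [S₀.tag * -2 + 56]
39. n5.key = true  [S.val == false]
40. n5.live = "zkx"  [B.pre ++ "x"]
41. n5.ok = 6  [(if S.val then B.hot else B.lim) + 10]
42. n0.val = false  [not A.key]
43. n0.lab = 4  [len(B.pre) + 2]
44. n0.ok = -9  [S.tag + e.env - 32]

6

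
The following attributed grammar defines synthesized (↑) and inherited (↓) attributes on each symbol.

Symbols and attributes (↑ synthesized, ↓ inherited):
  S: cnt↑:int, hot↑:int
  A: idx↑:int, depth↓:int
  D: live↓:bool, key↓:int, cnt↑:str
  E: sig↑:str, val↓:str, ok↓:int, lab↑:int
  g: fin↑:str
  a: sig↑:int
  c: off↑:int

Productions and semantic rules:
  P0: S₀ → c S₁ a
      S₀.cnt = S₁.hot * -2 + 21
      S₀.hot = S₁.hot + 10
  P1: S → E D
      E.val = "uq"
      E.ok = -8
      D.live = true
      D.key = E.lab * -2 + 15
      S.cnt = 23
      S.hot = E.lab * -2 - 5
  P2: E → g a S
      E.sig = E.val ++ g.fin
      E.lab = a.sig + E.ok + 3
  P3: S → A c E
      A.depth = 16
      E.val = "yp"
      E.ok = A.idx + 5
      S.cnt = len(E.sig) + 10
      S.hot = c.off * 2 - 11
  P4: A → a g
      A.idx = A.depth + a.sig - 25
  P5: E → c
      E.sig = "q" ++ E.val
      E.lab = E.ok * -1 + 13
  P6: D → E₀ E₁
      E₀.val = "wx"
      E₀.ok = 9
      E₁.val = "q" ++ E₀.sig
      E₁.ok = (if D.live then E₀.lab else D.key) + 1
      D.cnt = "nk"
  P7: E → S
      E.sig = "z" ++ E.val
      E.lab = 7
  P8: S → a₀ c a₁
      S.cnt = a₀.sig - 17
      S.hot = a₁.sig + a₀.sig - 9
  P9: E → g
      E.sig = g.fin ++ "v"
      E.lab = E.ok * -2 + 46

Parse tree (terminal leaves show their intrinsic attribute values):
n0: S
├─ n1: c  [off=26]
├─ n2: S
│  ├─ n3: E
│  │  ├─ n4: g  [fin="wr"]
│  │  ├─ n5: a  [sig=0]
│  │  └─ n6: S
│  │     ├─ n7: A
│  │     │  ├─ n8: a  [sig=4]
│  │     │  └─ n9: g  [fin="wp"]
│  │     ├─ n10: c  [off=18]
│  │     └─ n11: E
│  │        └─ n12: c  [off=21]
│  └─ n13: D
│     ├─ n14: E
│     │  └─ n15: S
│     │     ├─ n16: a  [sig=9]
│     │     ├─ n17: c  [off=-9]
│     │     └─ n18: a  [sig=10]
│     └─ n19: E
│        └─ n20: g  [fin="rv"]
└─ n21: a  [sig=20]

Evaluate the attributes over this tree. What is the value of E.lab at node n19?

1. n1.off = 26  [terminal]
2. n3.val = "uq"  ["uq"]
3. n3.ok = -8  [-8]
4. n4.fin = "wr"  [terminal]
5. n5.sig = 0  [terminal]
6. n7.depth = 16  [16]
7. n8.sig = 4  [terminal]
8. n9.fin = "wp"  [terminal]
9. n7.idx = -5  [A.depth + a.sig - 25]
10. n10.off = 18  [terminal]
11. n11.val = "yp"  ["yp"]
12. n11.ok = 0  [A.idx + 5]
13. n12.off = 21  [terminal]
14. n11.sig = "qyp"  ["q" ++ E.val]
15. n11.lab = 13  [E.ok * -1 + 13]
16. n6.cnt = 13  [len(E.sig) + 10]
17. n6.hot = 25  [c.off * 2 - 11]
18. n3.sig = "uqwr"  [E.val ++ g.fin]
19. n3.lab = -5  [a.sig + E.ok + 3]
20. n13.live = true  [true]
21. n13.key = 25  [E.lab * -2 + 15]
22. n14.val = "wx"  ["wx"]
23. n14.ok = 9  [9]
24. n16.sig = 9  [terminal]
25. n17.off = -9  [terminal]
26. n18.sig = 10  [terminal]
27. n15.cnt = -8  [a₀.sig - 17]
28. n15.hot = 10  [a₁.sig + a₀.sig - 9]
29. n14.sig = "zwx"  ["z" ++ E.val]
30. n14.lab = 7  [7]
31. n19.val = "qzwx"  ["q" ++ E₀.sig]
32. n19.ok = 8  [(if D.live then E₀.lab else D.key) + 1]
33. n20.fin = "rv"  [terminal]
34. n19.sig = "rvv"  [g.fin ++ "v"]
35. n19.lab = 30  [E.ok * -2 + 46]
36. n13.cnt = "nk"  ["nk"]
37. n2.cnt = 23  [23]
38. n2.hot = 5  [E.lab * -2 - 5]
39. n21.sig = 20  [terminal]
40. n0.cnt = 11  [S₁.hot * -2 + 21]
41. n0.hot = 15  [S₁.hot + 10]

30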